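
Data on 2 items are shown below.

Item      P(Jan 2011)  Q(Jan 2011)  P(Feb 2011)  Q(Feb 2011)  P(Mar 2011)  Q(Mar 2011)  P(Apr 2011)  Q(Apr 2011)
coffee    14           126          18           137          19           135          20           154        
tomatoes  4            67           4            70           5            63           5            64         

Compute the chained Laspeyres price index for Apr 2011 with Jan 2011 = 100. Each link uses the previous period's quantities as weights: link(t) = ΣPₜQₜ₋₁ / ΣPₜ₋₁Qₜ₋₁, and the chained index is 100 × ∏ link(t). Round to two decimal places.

140.50

Link Jan 2011→Feb 2011:
ΣP(Feb 2011)Q(Jan 2011) = 18×126 + 4×67 = 2268 + 268 = 2536
ΣP(Jan 2011)Q(Jan 2011) = 14×126 + 4×67 = 1764 + 268 = 2032
link = 2536/2032 = 1.248031
Link Feb 2011→Mar 2011:
ΣP(Mar 2011)Q(Feb 2011) = 19×137 + 5×70 = 2603 + 350 = 2953
ΣP(Feb 2011)Q(Feb 2011) = 18×137 + 4×70 = 2466 + 280 = 2746
link = 2953/2746 = 1.075382
Link Mar 2011→Apr 2011:
ΣP(Apr 2011)Q(Mar 2011) = 20×135 + 5×63 = 2700 + 315 = 3015
ΣP(Mar 2011)Q(Mar 2011) = 19×135 + 5×63 = 2565 + 315 = 2880
link = 3015/2880 = 1.046875
Chained index = 100 × 1.248031 × 1.075382 × 1.046875 = 140.5023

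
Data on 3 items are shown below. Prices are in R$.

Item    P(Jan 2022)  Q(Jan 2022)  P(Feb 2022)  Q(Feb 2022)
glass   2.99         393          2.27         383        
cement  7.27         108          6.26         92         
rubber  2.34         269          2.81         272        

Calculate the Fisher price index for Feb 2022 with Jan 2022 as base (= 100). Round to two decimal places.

89.96

Laspeyres component (base-period weights):
ΣP(Feb 2022)Q(Jan 2022) = 2.27×393 + 6.26×108 + 2.81×269 = 892.11 + 676.08 + 755.89 = 2324.08
ΣP(Jan 2022)Q(Jan 2022) = 2.99×393 + 7.27×108 + 2.34×269 = 1175.07 + 785.16 + 629.46 = 2589.69
L = 2324.08 / 2589.69 × 100 = 89.7436
Paasche component (current-period weights):
ΣP(Feb 2022)Q(Feb 2022) = 2.27×383 + 6.26×92 + 2.81×272 = 869.41 + 575.92 + 764.32 = 2209.65
ΣP(Jan 2022)Q(Feb 2022) = 2.99×383 + 7.27×92 + 2.34×272 = 1145.17 + 668.84 + 636.48 = 2450.49
P = 2209.65 / 2450.49 × 100 = 90.1718
Fisher = √(L × P) = √(89.7436 × 90.1718) = 89.9574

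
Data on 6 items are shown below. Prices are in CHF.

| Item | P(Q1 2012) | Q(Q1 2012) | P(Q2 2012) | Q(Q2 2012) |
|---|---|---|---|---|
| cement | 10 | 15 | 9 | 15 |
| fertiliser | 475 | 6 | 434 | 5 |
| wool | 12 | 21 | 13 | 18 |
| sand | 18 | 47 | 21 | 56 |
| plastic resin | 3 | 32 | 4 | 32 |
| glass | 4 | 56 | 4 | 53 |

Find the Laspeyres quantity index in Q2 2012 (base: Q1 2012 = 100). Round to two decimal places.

91.83

Laspeyres quantity index uses base-period prices as weights.
ΣP(Q1 2012)·Q(Q2 2012) = 10×15 + 475×5 + 12×18 + 18×56 + 3×32 + 4×53 = 150 + 2375 + 216 + 1008 + 96 + 212 = 4057
ΣP(Q1 2012)·Q(Q1 2012) = 10×15 + 475×6 + 12×21 + 18×47 + 3×32 + 4×56 = 150 + 2850 + 252 + 846 + 96 + 224 = 4418
Index = 4057 / 4418 × 100 = 91.8289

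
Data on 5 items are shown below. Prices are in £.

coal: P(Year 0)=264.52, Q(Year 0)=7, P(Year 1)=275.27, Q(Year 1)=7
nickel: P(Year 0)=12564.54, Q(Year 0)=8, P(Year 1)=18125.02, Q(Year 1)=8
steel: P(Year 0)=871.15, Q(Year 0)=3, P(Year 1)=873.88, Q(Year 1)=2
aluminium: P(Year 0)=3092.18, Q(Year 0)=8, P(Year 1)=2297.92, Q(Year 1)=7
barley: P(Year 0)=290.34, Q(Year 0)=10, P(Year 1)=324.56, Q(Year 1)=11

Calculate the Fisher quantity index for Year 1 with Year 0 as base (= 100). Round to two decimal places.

97.78

Laspeyres component (base-period weights):
ΣP(Year 0)Q(Year 1) = 264.52×7 + 12564.54×8 + 871.15×2 + 3092.18×7 + 290.34×11 = 1851.64 + 100516.32 + 1742.3 + 21645.26 + 3193.74 = 128949.26
ΣP(Year 0)Q(Year 0) = 264.52×7 + 12564.54×8 + 871.15×3 + 3092.18×8 + 290.34×10 = 1851.64 + 100516.32 + 2613.45 + 24737.44 + 2903.4 = 132622.25
L = 128949.26 / 132622.25 × 100 = 97.2305
Paasche component (current-period weights):
ΣP(Year 1)Q(Year 1) = 275.27×7 + 18125.02×8 + 873.88×2 + 2297.92×7 + 324.56×11 = 1926.89 + 145000.16 + 1747.76 + 16085.44 + 3570.16 = 168330.41
ΣP(Year 1)Q(Year 0) = 275.27×7 + 18125.02×8 + 873.88×3 + 2297.92×8 + 324.56×10 = 1926.89 + 145000.16 + 2621.64 + 18383.36 + 3245.6 = 171177.65
P = 168330.41 / 171177.65 × 100 = 98.3367
Fisher = √(L × P) = √(97.2305 × 98.3367) = 97.7820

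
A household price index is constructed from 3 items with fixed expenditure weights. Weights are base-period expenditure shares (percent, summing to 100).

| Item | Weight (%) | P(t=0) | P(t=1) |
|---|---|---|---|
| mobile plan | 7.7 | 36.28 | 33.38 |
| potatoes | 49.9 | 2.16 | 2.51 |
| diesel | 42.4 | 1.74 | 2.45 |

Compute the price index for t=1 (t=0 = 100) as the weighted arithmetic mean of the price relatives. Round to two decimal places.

mobile plan: 7.7 × (33.38/36.28) = 7.7 × 0.920066 = 7.0845
potatoes: 49.9 × (2.51/2.16) = 49.9 × 1.162037 = 57.9856
diesel: 42.4 × (2.45/1.74) = 42.4 × 1.408046 = 59.7011
Index = Σ wᵢ·(p₁ᵢ/p₀ᵢ) = 7.0845 + 57.9856 + 59.7011 = 124.7713

124.77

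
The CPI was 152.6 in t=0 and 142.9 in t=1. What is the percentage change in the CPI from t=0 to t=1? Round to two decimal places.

-6.36%

Change = (142.9 − 152.6) / 152.6 × 100
       = -9.7 / 152.6 × 100 = -6.3565%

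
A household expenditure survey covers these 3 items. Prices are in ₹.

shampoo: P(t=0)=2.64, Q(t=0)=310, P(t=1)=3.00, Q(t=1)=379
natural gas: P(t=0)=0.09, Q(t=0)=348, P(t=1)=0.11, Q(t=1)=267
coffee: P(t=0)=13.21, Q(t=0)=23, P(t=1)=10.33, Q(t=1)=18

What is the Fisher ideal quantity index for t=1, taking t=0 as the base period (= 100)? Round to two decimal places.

Laspeyres component (base-period weights):
ΣP(t=0)Q(t=1) = 2.64×379 + 0.09×267 + 13.21×18 = 1000.56 + 24.03 + 237.78 = 1262.37
ΣP(t=0)Q(t=0) = 2.64×310 + 0.09×348 + 13.21×23 = 818.4 + 31.32 + 303.83 = 1153.55
L = 1262.37 / 1153.55 × 100 = 109.4335
Paasche component (current-period weights):
ΣP(t=1)Q(t=1) = 3.00×379 + 0.11×267 + 10.33×18 = 1137 + 29.37 + 185.94 = 1352.31
ΣP(t=1)Q(t=0) = 3.00×310 + 0.11×348 + 10.33×23 = 930 + 38.28 + 237.59 = 1205.87
P = 1352.31 / 1205.87 × 100 = 112.1439
Fisher = √(L × P) = √(109.4335 × 112.1439) = 110.7804

110.78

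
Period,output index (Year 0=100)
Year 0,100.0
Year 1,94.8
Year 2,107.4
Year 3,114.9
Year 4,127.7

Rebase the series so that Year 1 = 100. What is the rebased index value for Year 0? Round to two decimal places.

105.49

Rebased(Year 0) = 100.0 / 94.8 × 100 = 105.4852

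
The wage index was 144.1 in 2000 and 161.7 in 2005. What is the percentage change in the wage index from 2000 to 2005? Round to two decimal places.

12.21%

Change = (161.7 − 144.1) / 144.1 × 100
       = 17.6 / 144.1 × 100 = 12.2137%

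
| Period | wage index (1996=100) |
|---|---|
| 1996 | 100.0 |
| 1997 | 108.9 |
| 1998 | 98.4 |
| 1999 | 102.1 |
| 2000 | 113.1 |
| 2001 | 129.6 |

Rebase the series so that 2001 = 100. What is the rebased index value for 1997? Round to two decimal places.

Rebased(1997) = 108.9 / 129.6 × 100 = 84.0278

84.03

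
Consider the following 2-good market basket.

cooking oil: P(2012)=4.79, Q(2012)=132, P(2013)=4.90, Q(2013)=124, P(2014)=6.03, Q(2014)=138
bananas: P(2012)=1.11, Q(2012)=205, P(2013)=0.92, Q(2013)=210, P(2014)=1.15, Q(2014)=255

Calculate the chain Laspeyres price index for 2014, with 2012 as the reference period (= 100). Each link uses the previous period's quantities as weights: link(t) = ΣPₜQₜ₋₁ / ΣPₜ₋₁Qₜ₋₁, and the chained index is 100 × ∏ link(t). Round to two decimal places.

Link 2012→2013:
ΣP(2013)Q(2012) = 4.90×132 + 0.92×205 = 646.8 + 188.6 = 835.4
ΣP(2012)Q(2012) = 4.79×132 + 1.11×205 = 632.28 + 227.55 = 859.83
link = 835.4/859.83 = 0.971587
Link 2013→2014:
ΣP(2014)Q(2013) = 6.03×124 + 1.15×210 = 747.72 + 241.5 = 989.22
ΣP(2013)Q(2013) = 4.90×124 + 0.92×210 = 607.6 + 193.2 = 800.8
link = 989.22/800.8 = 1.235290
Chained index = 100 × 0.971587 × 1.235290 = 120.0192

120.02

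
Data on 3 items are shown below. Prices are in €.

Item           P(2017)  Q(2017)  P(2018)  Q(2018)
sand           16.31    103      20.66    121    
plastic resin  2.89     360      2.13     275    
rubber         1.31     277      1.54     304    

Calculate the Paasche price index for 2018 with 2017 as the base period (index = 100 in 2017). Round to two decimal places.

Paasche price index uses current-period quantities as weights.
ΣP(2018)·Q(2018) = 20.66×121 + 2.13×275 + 1.54×304 = 2499.86 + 585.75 + 468.16 = 3553.77
ΣP(2017)·Q(2018) = 16.31×121 + 2.89×275 + 1.31×304 = 1973.51 + 794.75 + 398.24 = 3166.5
Index = 3553.77 / 3166.5 × 100 = 112.2302

112.23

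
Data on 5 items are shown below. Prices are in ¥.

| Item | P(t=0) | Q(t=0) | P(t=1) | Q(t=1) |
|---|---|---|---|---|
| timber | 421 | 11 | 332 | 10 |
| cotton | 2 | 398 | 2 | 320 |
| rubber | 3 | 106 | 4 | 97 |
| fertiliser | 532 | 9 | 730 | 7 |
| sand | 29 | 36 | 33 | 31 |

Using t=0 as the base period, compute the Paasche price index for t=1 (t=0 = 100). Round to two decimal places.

107.34

Paasche price index uses current-period quantities as weights.
ΣP(t=1)·Q(t=1) = 332×10 + 2×320 + 4×97 + 730×7 + 33×31 = 3320 + 640 + 388 + 5110 + 1023 = 10481
ΣP(t=0)·Q(t=1) = 421×10 + 2×320 + 3×97 + 532×7 + 29×31 = 4210 + 640 + 291 + 3724 + 899 = 9764
Index = 10481 / 9764 × 100 = 107.3433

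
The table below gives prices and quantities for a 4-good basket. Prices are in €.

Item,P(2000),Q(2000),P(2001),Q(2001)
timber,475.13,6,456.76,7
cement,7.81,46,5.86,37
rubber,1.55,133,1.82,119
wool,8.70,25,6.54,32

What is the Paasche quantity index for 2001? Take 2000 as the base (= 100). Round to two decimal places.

Paasche quantity index uses current-period prices as weights.
ΣP(2001)·Q(2001) = 456.76×7 + 5.86×37 + 1.82×119 + 6.54×32 = 3197.32 + 216.82 + 216.58 + 209.28 = 3840
ΣP(2001)·Q(2000) = 456.76×6 + 5.86×46 + 1.82×133 + 6.54×25 = 2740.56 + 269.56 + 242.06 + 163.5 = 3415.68
Index = 3840 / 3415.68 × 100 = 112.4227

112.42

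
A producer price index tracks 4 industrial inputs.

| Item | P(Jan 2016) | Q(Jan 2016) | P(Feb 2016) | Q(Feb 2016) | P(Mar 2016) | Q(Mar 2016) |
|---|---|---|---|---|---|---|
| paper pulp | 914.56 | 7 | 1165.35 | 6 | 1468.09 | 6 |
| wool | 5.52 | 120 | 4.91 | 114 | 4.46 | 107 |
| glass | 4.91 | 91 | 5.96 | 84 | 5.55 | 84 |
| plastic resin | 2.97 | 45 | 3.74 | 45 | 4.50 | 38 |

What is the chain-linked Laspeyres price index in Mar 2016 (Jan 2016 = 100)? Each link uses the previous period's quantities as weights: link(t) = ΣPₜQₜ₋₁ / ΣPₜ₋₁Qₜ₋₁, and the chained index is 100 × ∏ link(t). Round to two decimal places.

Link Jan 2016→Feb 2016:
ΣP(Feb 2016)Q(Jan 2016) = 1165.35×7 + 4.91×120 + 5.96×91 + 3.74×45 = 8157.45 + 589.2 + 542.36 + 168.3 = 9457.31
ΣP(Jan 2016)Q(Jan 2016) = 914.56×7 + 5.52×120 + 4.91×91 + 2.97×45 = 6401.92 + 662.4 + 446.81 + 133.65 = 7644.78
link = 9457.31/7644.78 = 1.237094
Link Feb 2016→Mar 2016:
ΣP(Mar 2016)Q(Feb 2016) = 1468.09×6 + 4.46×114 + 5.55×84 + 4.50×45 = 8808.54 + 508.44 + 466.2 + 202.5 = 9985.68
ΣP(Feb 2016)Q(Feb 2016) = 1165.35×6 + 4.91×114 + 5.96×84 + 3.74×45 = 6992.1 + 559.74 + 500.64 + 168.3 = 8220.78
link = 9985.68/8220.78 = 1.214688
Chained index = 100 × 1.237094 × 1.214688 = 150.2683

150.27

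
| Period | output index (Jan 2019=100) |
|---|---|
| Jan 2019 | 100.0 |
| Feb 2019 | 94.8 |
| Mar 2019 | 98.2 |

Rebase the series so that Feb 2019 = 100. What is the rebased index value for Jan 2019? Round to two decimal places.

Rebased(Jan 2019) = 100.0 / 94.8 × 100 = 105.4852

105.49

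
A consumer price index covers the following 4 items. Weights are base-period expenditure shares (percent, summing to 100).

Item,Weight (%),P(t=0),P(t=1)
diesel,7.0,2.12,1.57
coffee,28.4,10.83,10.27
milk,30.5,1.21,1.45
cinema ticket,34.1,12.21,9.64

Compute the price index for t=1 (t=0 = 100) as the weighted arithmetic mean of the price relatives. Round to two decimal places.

diesel: 7.0 × (1.57/2.12) = 7.0 × 0.740566 = 5.1840
coffee: 28.4 × (10.27/10.83) = 28.4 × 0.948292 = 26.9315
milk: 30.5 × (1.45/1.21) = 30.5 × 1.198347 = 36.5496
cinema ticket: 34.1 × (9.64/12.21) = 34.1 × 0.789517 = 26.9225
Index = Σ wᵢ·(p₁ᵢ/p₀ᵢ) = 5.1840 + 26.9315 + 36.5496 + 26.9225 = 95.5876

95.59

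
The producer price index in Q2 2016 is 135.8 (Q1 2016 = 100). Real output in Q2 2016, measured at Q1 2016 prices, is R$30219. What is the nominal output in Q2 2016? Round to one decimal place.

Nominal = Real × (Index/100) = 30219 × (135.8/100)
        = 30219 × 1.358 = 41037.4020

41037.4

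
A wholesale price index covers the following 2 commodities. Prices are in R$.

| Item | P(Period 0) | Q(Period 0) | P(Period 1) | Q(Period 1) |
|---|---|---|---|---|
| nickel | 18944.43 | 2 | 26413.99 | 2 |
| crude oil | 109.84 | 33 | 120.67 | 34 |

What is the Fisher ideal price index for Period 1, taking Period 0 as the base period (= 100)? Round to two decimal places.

Laspeyres component (base-period weights):
ΣP(Period 1)Q(Period 0) = 26413.99×2 + 120.67×33 = 52827.98 + 3982.11 = 56810.09
ΣP(Period 0)Q(Period 0) = 18944.43×2 + 109.84×33 = 37888.86 + 3624.72 = 41513.58
L = 56810.09 / 41513.58 × 100 = 136.8470
Paasche component (current-period weights):
ΣP(Period 1)Q(Period 1) = 26413.99×2 + 120.67×34 = 52827.98 + 4102.78 = 56930.76
ΣP(Period 0)Q(Period 1) = 18944.43×2 + 109.84×34 = 37888.86 + 3734.56 = 41623.42
P = 56930.76 / 41623.42 × 100 = 136.7758
Fisher = √(L × P) = √(136.8470 × 136.7758) = 136.8114

136.81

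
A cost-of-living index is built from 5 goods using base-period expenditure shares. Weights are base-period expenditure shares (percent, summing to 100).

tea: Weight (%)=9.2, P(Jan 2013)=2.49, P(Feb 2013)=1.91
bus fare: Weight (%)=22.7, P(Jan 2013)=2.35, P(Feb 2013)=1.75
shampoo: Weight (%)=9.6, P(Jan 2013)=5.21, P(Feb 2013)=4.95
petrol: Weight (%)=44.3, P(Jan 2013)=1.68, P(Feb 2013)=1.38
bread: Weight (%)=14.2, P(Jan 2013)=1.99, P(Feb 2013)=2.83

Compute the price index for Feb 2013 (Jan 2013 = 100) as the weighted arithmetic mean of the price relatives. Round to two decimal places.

tea: 9.2 × (1.91/2.49) = 9.2 × 0.767068 = 7.0570
bus fare: 22.7 × (1.75/2.35) = 22.7 × 0.744681 = 16.9043
shampoo: 9.6 × (4.95/5.21) = 9.6 × 0.950096 = 9.1209
petrol: 44.3 × (1.38/1.68) = 44.3 × 0.821429 = 36.3893
bread: 14.2 × (2.83/1.99) = 14.2 × 1.422111 = 20.1940
Index = Σ wᵢ·(p₁ᵢ/p₀ᵢ) = 7.0570 + 16.9043 + 9.1209 + 36.3893 + 20.1940 = 89.6655

89.67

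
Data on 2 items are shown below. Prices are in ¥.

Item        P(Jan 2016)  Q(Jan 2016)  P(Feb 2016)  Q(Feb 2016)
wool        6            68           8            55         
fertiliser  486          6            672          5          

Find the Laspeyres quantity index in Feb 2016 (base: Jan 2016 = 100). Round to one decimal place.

83.0

Laspeyres quantity index uses base-period prices as weights.
ΣP(Jan 2016)·Q(Feb 2016) = 6×55 + 486×5 = 330 + 2430 = 2760
ΣP(Jan 2016)·Q(Jan 2016) = 6×68 + 486×6 = 408 + 2916 = 3324
Index = 2760 / 3324 × 100 = 83.0325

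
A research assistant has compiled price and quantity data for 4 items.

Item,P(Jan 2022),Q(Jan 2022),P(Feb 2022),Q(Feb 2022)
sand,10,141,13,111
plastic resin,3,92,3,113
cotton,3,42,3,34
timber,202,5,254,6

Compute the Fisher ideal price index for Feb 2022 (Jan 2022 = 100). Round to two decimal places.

Laspeyres component (base-period weights):
ΣP(Feb 2022)Q(Jan 2022) = 13×141 + 3×92 + 3×42 + 254×5 = 1833 + 276 + 126 + 1270 = 3505
ΣP(Jan 2022)Q(Jan 2022) = 10×141 + 3×92 + 3×42 + 202×5 = 1410 + 276 + 126 + 1010 = 2822
L = 3505 / 2822 × 100 = 124.2027
Paasche component (current-period weights):
ΣP(Feb 2022)Q(Feb 2022) = 13×111 + 3×113 + 3×34 + 254×6 = 1443 + 339 + 102 + 1524 = 3408
ΣP(Jan 2022)Q(Feb 2022) = 10×111 + 3×113 + 3×34 + 202×6 = 1110 + 339 + 102 + 1212 = 2763
P = 3408 / 2763 × 100 = 123.3442
Fisher = √(L × P) = √(124.2027 × 123.3442) = 123.7727

123.77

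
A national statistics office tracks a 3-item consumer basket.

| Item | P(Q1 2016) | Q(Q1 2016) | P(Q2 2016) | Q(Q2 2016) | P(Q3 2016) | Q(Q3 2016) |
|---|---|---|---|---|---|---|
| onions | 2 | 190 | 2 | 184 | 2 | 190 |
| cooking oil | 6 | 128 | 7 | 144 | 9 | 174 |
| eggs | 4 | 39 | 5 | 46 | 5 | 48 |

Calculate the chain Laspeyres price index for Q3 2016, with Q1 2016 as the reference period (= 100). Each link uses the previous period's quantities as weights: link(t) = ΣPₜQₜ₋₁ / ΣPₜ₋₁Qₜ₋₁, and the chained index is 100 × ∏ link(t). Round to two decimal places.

Link Q1 2016→Q2 2016:
ΣP(Q2 2016)Q(Q1 2016) = 2×190 + 7×128 + 5×39 = 380 + 896 + 195 = 1471
ΣP(Q1 2016)Q(Q1 2016) = 2×190 + 6×128 + 4×39 = 380 + 768 + 156 = 1304
link = 1471/1304 = 1.128067
Link Q2 2016→Q3 2016:
ΣP(Q3 2016)Q(Q2 2016) = 2×184 + 9×144 + 5×46 = 368 + 1296 + 230 = 1894
ΣP(Q2 2016)Q(Q2 2016) = 2×184 + 7×144 + 5×46 = 368 + 1008 + 230 = 1606
link = 1894/1606 = 1.179328
Chained index = 100 × 1.128067 × 1.179328 = 133.0361

133.04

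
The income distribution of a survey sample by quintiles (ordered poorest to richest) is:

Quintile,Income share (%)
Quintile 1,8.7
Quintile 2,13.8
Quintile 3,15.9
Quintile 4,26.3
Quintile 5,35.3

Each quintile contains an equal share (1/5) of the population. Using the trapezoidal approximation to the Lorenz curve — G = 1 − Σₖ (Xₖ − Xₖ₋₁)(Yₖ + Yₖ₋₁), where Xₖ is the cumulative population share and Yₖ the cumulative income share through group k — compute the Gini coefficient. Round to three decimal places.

0.263

Cumulative income shares Yₖ: 0.0870, 0.2250, 0.3840, 0.6470, 1.0000
Σ (Xₖ−Xₖ₋₁)(Yₖ+Yₖ₋₁) = (1/5)(0.0870+0.0000) + (1/5)(0.2250+0.0870) + (1/5)(0.3840+0.2250) + (1/5)(0.6470+0.3840) + (1/5)(1.0000+0.6470)
  = 0.0174 + 0.0624 + 0.1218 + 0.2062 + 0.3294 = 0.7372
G = 1 − 0.7372 = 0.2628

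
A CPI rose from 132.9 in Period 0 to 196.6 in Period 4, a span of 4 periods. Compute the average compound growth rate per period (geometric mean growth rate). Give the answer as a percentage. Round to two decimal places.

10.28%

Growth factor = (196.6/132.9)^(1/4) = (1.479308)^(1/4) = 1.102845
Growth rate = 1.102845 − 1 = 0.102845 = 10.2845%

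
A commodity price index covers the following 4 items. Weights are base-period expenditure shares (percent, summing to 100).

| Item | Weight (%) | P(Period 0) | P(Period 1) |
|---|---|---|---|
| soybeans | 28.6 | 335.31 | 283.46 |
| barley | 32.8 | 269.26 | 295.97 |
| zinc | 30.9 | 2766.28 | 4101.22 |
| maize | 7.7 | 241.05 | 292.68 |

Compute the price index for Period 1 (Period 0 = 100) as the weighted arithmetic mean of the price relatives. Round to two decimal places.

soybeans: 28.6 × (283.46/335.31) = 28.6 × 0.845367 = 24.1775
barley: 32.8 × (295.97/269.26) = 32.8 × 1.099198 = 36.0537
zinc: 30.9 × (4101.22/2766.28) = 30.9 × 1.482576 = 45.8116
maize: 7.7 × (292.68/241.05) = 7.7 × 1.214188 = 9.3492
Index = Σ wᵢ·(p₁ᵢ/p₀ᵢ) = 24.1775 + 36.0537 + 45.8116 + 9.3492 = 115.3920

115.39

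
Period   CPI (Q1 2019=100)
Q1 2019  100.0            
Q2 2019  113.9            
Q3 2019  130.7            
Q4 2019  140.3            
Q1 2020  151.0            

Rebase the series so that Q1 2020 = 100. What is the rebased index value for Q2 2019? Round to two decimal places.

Rebased(Q2 2019) = 113.9 / 151.0 × 100 = 75.4305

75.43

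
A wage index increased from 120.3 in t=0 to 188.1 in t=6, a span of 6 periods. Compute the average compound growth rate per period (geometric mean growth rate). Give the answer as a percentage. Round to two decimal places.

7.73%

Growth factor = (188.1/120.3)^(1/6) = (1.563591)^(1/6) = 1.077343
Growth rate = 1.077343 − 1 = 0.077343 = 7.7343%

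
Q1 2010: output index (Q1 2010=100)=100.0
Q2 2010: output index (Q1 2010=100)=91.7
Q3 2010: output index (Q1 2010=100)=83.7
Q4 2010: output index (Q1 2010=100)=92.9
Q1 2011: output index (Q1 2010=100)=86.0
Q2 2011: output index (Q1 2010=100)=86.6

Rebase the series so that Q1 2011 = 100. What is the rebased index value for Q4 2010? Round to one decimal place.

Rebased(Q4 2010) = 92.9 / 86.0 × 100 = 108.0233

108.0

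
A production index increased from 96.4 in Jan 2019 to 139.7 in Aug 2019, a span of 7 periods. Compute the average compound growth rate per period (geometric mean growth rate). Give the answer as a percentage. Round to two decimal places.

Growth factor = (139.7/96.4)^(1/7) = (1.449170)^(1/7) = 1.054428
Growth rate = 1.054428 − 1 = 0.054428 = 5.4428%

5.44%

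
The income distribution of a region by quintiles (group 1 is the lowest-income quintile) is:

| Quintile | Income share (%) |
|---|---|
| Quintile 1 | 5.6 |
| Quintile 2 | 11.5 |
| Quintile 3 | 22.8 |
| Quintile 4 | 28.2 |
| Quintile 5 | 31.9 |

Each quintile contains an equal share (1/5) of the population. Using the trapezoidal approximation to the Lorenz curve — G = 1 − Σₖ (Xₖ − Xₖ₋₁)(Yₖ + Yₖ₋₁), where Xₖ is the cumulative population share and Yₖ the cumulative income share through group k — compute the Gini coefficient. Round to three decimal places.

0.277

Cumulative income shares Yₖ: 0.0560, 0.1710, 0.3990, 0.6810, 1.0000
Σ (Xₖ−Xₖ₋₁)(Yₖ+Yₖ₋₁) = (1/5)(0.0560+0.0000) + (1/5)(0.1710+0.0560) + (1/5)(0.3990+0.1710) + (1/5)(0.6810+0.3990) + (1/5)(1.0000+0.6810)
  = 0.0112 + 0.0454 + 0.1140 + 0.2160 + 0.3362 = 0.7228
G = 1 − 0.7228 = 0.2772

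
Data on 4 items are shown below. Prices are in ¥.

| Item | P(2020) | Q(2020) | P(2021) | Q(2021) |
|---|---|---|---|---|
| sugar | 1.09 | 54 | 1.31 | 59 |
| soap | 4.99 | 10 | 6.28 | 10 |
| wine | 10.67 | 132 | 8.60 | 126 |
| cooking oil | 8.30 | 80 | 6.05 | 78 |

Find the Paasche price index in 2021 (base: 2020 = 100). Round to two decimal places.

80.51

Paasche price index uses current-period quantities as weights.
ΣP(2021)·Q(2021) = 1.31×59 + 6.28×10 + 8.60×126 + 6.05×78 = 77.29 + 62.8 + 1083.6 + 471.9 = 1695.59
ΣP(2020)·Q(2021) = 1.09×59 + 4.99×10 + 10.67×126 + 8.30×78 = 64.31 + 49.9 + 1344.42 + 647.4 = 2106.03
Index = 1695.59 / 2106.03 × 100 = 80.5112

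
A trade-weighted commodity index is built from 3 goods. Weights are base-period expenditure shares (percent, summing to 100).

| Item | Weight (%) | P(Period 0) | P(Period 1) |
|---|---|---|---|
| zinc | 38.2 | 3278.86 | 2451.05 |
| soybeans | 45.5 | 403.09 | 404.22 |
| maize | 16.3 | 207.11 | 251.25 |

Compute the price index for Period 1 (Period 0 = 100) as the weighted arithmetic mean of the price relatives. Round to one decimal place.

94.0

zinc: 38.2 × (2451.05/3278.86) = 38.2 × 0.747531 = 28.5557
soybeans: 45.5 × (404.22/403.09) = 45.5 × 1.002803 = 45.6276
maize: 16.3 × (251.25/207.11) = 16.3 × 1.213123 = 19.7739
Index = Σ wᵢ·(p₁ᵢ/p₀ᵢ) = 28.5557 + 45.6276 + 19.7739 = 93.9572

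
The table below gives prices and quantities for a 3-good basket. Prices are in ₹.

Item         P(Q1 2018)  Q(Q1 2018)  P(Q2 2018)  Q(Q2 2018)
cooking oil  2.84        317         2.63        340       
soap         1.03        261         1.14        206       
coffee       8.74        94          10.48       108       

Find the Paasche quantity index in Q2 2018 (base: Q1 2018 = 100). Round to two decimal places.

Paasche quantity index uses current-period prices as weights.
ΣP(Q2 2018)·Q(Q2 2018) = 2.63×340 + 1.14×206 + 10.48×108 = 894.2 + 234.84 + 1131.84 = 2260.88
ΣP(Q2 2018)·Q(Q1 2018) = 2.63×317 + 1.14×261 + 10.48×94 = 833.71 + 297.54 + 985.12 = 2116.37
Index = 2260.88 / 2116.37 × 100 = 106.8282

106.83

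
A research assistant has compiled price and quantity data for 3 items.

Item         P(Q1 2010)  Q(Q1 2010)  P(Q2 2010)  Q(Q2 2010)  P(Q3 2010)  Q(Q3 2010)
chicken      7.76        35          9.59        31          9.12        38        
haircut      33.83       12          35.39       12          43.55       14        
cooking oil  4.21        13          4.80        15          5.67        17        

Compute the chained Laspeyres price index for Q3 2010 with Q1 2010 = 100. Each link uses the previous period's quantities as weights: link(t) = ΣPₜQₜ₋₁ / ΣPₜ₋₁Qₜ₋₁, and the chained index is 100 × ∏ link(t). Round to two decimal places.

Link Q1 2010→Q2 2010:
ΣP(Q2 2010)Q(Q1 2010) = 9.59×35 + 35.39×12 + 4.80×13 = 335.65 + 424.68 + 62.4 = 822.73
ΣP(Q1 2010)Q(Q1 2010) = 7.76×35 + 33.83×12 + 4.21×13 = 271.6 + 405.96 + 54.73 = 732.29
link = 822.73/732.29 = 1.123503
Link Q2 2010→Q3 2010:
ΣP(Q3 2010)Q(Q2 2010) = 9.12×31 + 43.55×12 + 5.67×15 = 282.72 + 522.6 + 85.05 = 890.37
ΣP(Q2 2010)Q(Q2 2010) = 9.59×31 + 35.39×12 + 4.80×15 = 297.29 + 424.68 + 72 = 793.97
link = 890.37/793.97 = 1.121415
Chained index = 100 × 1.123503 × 1.121415 = 125.9913

125.99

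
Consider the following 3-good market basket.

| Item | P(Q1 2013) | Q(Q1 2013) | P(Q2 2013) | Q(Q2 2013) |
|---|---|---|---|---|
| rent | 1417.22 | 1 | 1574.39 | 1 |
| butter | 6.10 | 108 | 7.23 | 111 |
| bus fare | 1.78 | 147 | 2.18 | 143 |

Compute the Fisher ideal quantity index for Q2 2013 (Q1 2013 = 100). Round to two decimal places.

Laspeyres component (base-period weights):
ΣP(Q1 2013)Q(Q2 2013) = 1417.22×1 + 6.10×111 + 1.78×143 = 1417.22 + 677.1 + 254.54 = 2348.86
ΣP(Q1 2013)Q(Q1 2013) = 1417.22×1 + 6.10×108 + 1.78×147 = 1417.22 + 658.8 + 261.66 = 2337.68
L = 2348.86 / 2337.68 × 100 = 100.4783
Paasche component (current-period weights):
ΣP(Q2 2013)Q(Q2 2013) = 1574.39×1 + 7.23×111 + 2.18×143 = 1574.39 + 802.53 + 311.74 = 2688.66
ΣP(Q2 2013)Q(Q1 2013) = 1574.39×1 + 7.23×108 + 2.18×147 = 1574.39 + 780.84 + 320.46 = 2675.69
P = 2688.66 / 2675.69 × 100 = 100.4847
Fisher = √(L × P) = √(100.4783 × 100.4847) = 100.4815

100.48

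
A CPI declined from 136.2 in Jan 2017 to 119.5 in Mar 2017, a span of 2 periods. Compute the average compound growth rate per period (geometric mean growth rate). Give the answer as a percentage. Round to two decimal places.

Growth factor = (119.5/136.2)^(1/2) = (0.877386)^(1/2) = 0.936689
Growth rate = 0.936689 − 1 = -0.063311 = -6.3311%

-6.33%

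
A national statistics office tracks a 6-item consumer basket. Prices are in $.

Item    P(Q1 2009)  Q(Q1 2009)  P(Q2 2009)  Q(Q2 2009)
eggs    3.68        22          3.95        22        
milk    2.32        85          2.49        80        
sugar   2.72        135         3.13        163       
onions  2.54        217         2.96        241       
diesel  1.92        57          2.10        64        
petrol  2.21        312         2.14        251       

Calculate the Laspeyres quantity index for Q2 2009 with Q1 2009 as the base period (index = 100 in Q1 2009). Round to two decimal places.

100.21

Laspeyres quantity index uses base-period prices as weights.
ΣP(Q1 2009)·Q(Q2 2009) = 3.68×22 + 2.32×80 + 2.72×163 + 2.54×241 + 1.92×64 + 2.21×251 = 80.96 + 185.6 + 443.36 + 612.14 + 122.88 + 554.71 = 1999.65
ΣP(Q1 2009)·Q(Q1 2009) = 3.68×22 + 2.32×85 + 2.72×135 + 2.54×217 + 1.92×57 + 2.21×312 = 80.96 + 197.2 + 367.2 + 551.18 + 109.44 + 689.52 = 1995.5
Index = 1999.65 / 1995.5 × 100 = 100.2080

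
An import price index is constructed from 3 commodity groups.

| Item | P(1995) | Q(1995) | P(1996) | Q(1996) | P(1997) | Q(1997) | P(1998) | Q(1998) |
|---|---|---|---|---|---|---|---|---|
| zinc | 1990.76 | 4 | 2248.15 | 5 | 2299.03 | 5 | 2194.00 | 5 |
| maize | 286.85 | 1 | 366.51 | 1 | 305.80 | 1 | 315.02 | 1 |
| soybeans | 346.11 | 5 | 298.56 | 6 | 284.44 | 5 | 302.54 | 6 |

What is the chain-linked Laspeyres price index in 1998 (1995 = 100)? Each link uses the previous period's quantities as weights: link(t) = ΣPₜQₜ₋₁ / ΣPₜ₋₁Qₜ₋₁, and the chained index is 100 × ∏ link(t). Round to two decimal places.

Link 1995→1996:
ΣP(1996)Q(1995) = 2248.15×4 + 366.51×1 + 298.56×5 = 8992.6 + 366.51 + 1492.8 = 10851.91
ΣP(1995)Q(1995) = 1990.76×4 + 286.85×1 + 346.11×5 = 7963.04 + 286.85 + 1730.55 = 9980.44
link = 10851.91/9980.44 = 1.087318
Link 1996→1997:
ΣP(1997)Q(1996) = 2299.03×5 + 305.80×1 + 284.44×6 = 11495.15 + 305.8 + 1706.64 = 13507.59
ΣP(1996)Q(1996) = 2248.15×5 + 366.51×1 + 298.56×6 = 11240.75 + 366.51 + 1791.36 = 13398.62
link = 13507.59/13398.62 = 1.008133
Link 1997→1998:
ΣP(1998)Q(1997) = 2194.00×5 + 315.02×1 + 302.54×5 = 10970 + 315.02 + 1512.7 = 12797.72
ΣP(1997)Q(1997) = 2299.03×5 + 305.80×1 + 284.44×5 = 11495.15 + 305.8 + 1422.2 = 13223.15
link = 12797.72/13223.15 = 0.967827
Chained index = 100 × 1.087318 × 1.008133 × 0.967827 = 106.0894

106.09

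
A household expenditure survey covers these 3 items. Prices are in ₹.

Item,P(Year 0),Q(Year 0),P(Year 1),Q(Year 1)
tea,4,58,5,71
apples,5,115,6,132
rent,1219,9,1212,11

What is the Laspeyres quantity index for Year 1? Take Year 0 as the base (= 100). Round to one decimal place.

121.9

Laspeyres quantity index uses base-period prices as weights.
ΣP(Year 0)·Q(Year 1) = 4×71 + 5×132 + 1219×11 = 284 + 660 + 13409 = 14353
ΣP(Year 0)·Q(Year 0) = 4×58 + 5×115 + 1219×9 = 232 + 575 + 10971 = 11778
Index = 14353 / 11778 × 100 = 121.8628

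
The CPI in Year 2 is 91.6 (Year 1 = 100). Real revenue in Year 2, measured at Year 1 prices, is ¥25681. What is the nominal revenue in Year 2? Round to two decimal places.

23523.80

Nominal = Real × (Index/100) = 25681 × (91.6/100)
        = 25681 × 0.916 = 23523.7960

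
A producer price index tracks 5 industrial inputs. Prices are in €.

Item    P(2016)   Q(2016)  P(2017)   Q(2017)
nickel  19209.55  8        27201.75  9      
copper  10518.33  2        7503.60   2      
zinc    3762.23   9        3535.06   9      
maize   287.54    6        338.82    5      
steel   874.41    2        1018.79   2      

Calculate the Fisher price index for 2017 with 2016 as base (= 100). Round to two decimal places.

Laspeyres component (base-period weights):
ΣP(2017)Q(2016) = 27201.75×8 + 7503.60×2 + 3535.06×9 + 338.82×6 + 1018.79×2 = 217614 + 15007.2 + 31815.54 + 2032.92 + 2037.58 = 268507.24
ΣP(2016)Q(2016) = 19209.55×8 + 10518.33×2 + 3762.23×9 + 287.54×6 + 874.41×2 = 153676.4 + 21036.66 + 33860.07 + 1725.24 + 1748.82 = 212047.19
L = 268507.24 / 212047.19 × 100 = 126.6262
Paasche component (current-period weights):
ΣP(2017)Q(2017) = 27201.75×9 + 7503.60×2 + 3535.06×9 + 338.82×5 + 1018.79×2 = 244815.75 + 15007.2 + 31815.54 + 1694.1 + 2037.58 = 295370.17
ΣP(2016)Q(2017) = 19209.55×9 + 10518.33×2 + 3762.23×9 + 287.54×5 + 874.41×2 = 172885.95 + 21036.66 + 33860.07 + 1437.7 + 1748.82 = 230969.2
P = 295370.17 / 230969.2 × 100 = 127.8829
Fisher = √(L × P) = √(126.6262 × 127.8829) = 127.2530

127.25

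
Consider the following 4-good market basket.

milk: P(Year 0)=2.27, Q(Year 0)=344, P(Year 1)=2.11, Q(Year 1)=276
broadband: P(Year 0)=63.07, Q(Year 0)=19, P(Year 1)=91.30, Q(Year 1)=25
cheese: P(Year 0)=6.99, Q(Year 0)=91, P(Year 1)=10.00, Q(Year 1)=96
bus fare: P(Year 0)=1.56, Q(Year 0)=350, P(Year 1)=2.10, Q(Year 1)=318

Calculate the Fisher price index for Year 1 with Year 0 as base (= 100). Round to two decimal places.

Laspeyres component (base-period weights):
ΣP(Year 1)Q(Year 0) = 2.11×344 + 91.30×19 + 10.00×91 + 2.10×350 = 725.84 + 1734.7 + 910 + 735 = 4105.54
ΣP(Year 0)Q(Year 0) = 2.27×344 + 63.07×19 + 6.99×91 + 1.56×350 = 780.88 + 1198.33 + 636.09 + 546 = 3161.3
L = 4105.54 / 3161.3 × 100 = 129.8687
Paasche component (current-period weights):
ΣP(Year 1)Q(Year 1) = 2.11×276 + 91.30×25 + 10.00×96 + 2.10×318 = 582.36 + 2282.5 + 960 + 667.8 = 4492.66
ΣP(Year 0)Q(Year 1) = 2.27×276 + 63.07×25 + 6.99×96 + 1.56×318 = 626.52 + 1576.75 + 671.04 + 496.08 = 3370.39
P = 4492.66 / 3370.39 × 100 = 133.2979
Fisher = √(L × P) = √(129.8687 × 133.2979) = 131.5722

131.57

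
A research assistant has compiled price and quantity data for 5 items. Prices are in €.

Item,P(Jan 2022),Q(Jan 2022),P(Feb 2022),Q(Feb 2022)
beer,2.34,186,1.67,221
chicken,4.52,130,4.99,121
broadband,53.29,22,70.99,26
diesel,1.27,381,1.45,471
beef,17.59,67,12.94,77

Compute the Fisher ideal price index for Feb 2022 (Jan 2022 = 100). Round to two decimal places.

Laspeyres component (base-period weights):
ΣP(Feb 2022)Q(Jan 2022) = 1.67×186 + 4.99×130 + 70.99×22 + 1.45×381 + 12.94×67 = 310.62 + 648.7 + 1561.78 + 552.45 + 866.98 = 3940.53
ΣP(Jan 2022)Q(Jan 2022) = 2.34×186 + 4.52×130 + 53.29×22 + 1.27×381 + 17.59×67 = 435.24 + 587.6 + 1172.38 + 483.87 + 1178.53 = 3857.62
L = 3940.53 / 3857.62 × 100 = 102.1493
Paasche component (current-period weights):
ΣP(Feb 2022)Q(Feb 2022) = 1.67×221 + 4.99×121 + 70.99×26 + 1.45×471 + 12.94×77 = 369.07 + 603.79 + 1845.74 + 682.95 + 996.38 = 4497.93
ΣP(Jan 2022)Q(Feb 2022) = 2.34×221 + 4.52×121 + 53.29×26 + 1.27×471 + 17.59×77 = 517.14 + 546.92 + 1385.54 + 598.17 + 1354.43 = 4402.2
P = 4497.93 / 4402.2 × 100 = 102.1746
Fisher = √(L × P) = √(102.1493 × 102.1746) = 102.1619

102.16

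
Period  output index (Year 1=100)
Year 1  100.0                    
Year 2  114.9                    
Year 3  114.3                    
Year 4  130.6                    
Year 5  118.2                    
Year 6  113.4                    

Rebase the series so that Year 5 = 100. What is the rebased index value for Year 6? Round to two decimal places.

Rebased(Year 6) = 113.4 / 118.2 × 100 = 95.9391

95.94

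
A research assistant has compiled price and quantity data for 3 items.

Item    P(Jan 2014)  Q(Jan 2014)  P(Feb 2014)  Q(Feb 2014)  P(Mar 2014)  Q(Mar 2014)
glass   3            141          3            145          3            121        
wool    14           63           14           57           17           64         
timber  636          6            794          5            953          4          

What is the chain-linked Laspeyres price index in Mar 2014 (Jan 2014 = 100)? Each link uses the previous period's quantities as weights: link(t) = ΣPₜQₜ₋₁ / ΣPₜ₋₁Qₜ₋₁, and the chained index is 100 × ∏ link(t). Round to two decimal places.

Link Jan 2014→Feb 2014:
ΣP(Feb 2014)Q(Jan 2014) = 3×141 + 14×63 + 794×6 = 423 + 882 + 4764 = 6069
ΣP(Jan 2014)Q(Jan 2014) = 3×141 + 14×63 + 636×6 = 423 + 882 + 3816 = 5121
link = 6069/5121 = 1.185120
Link Feb 2014→Mar 2014:
ΣP(Mar 2014)Q(Feb 2014) = 3×145 + 17×57 + 953×5 = 435 + 969 + 4765 = 6169
ΣP(Feb 2014)Q(Feb 2014) = 3×145 + 14×57 + 794×5 = 435 + 798 + 3970 = 5203
link = 6169/5203 = 1.185662
Chained index = 100 × 1.185120 × 1.185662 = 140.5152

140.52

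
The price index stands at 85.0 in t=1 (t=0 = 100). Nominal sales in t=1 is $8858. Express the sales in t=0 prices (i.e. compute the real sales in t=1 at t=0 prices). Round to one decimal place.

10421.2

Real = Nominal ÷ (Index/100) = 8858 ÷ (85.0/100)
     = 8858 ÷ 0.850 = 10421.1765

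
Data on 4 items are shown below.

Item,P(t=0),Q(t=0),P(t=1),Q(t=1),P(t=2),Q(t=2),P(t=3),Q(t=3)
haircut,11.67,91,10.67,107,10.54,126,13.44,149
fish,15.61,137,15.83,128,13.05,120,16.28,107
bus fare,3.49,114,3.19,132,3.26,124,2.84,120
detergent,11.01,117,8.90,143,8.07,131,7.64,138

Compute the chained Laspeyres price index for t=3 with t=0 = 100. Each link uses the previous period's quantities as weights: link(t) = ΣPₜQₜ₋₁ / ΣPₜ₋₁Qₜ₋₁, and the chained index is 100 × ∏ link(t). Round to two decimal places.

96.24

Link t=0→t=1:
ΣP(t=1)Q(t=0) = 10.67×91 + 15.83×137 + 3.19×114 + 8.90×117 = 970.97 + 2168.71 + 363.66 + 1041.3 = 4544.64
ΣP(t=0)Q(t=0) = 11.67×91 + 15.61×137 + 3.49×114 + 11.01×117 = 1061.97 + 2138.57 + 397.86 + 1288.17 = 4886.57
link = 4544.64/4886.57 = 0.930027
Link t=1→t=2:
ΣP(t=2)Q(t=1) = 10.54×107 + 13.05×128 + 3.26×132 + 8.07×143 = 1127.78 + 1670.4 + 430.32 + 1154.01 = 4382.51
ΣP(t=1)Q(t=1) = 10.67×107 + 15.83×128 + 3.19×132 + 8.90×143 = 1141.69 + 2026.24 + 421.08 + 1272.7 = 4861.71
link = 4382.51/4861.71 = 0.901434
Link t=2→t=3:
ΣP(t=3)Q(t=2) = 13.44×126 + 16.28×120 + 2.84×124 + 7.64×131 = 1693.44 + 1953.6 + 352.16 + 1000.84 = 5000.04
ΣP(t=2)Q(t=2) = 10.54×126 + 13.05×120 + 3.26×124 + 8.07×131 = 1328.04 + 1566 + 404.24 + 1057.17 = 4355.45
link = 5000.04/4355.45 = 1.147996
Chained index = 100 × 0.930027 × 0.901434 × 1.147996 = 96.2431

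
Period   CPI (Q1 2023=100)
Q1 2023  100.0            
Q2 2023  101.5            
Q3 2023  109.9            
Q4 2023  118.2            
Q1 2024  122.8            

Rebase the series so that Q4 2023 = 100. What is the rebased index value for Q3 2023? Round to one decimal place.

Rebased(Q3 2023) = 109.9 / 118.2 × 100 = 92.9780

93.0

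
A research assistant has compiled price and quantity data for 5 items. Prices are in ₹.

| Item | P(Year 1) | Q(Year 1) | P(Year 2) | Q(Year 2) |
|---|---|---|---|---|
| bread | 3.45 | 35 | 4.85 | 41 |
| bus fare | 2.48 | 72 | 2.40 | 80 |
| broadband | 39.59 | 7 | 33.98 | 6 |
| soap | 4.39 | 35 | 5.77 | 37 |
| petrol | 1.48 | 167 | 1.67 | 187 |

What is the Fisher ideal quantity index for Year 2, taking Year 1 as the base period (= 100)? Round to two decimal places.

104.80

Laspeyres component (base-period weights):
ΣP(Year 1)Q(Year 2) = 3.45×41 + 2.48×80 + 39.59×6 + 4.39×37 + 1.48×187 = 141.45 + 198.4 + 237.54 + 162.43 + 276.76 = 1016.58
ΣP(Year 1)Q(Year 1) = 3.45×35 + 2.48×72 + 39.59×7 + 4.39×35 + 1.48×167 = 120.75 + 178.56 + 277.13 + 153.65 + 247.16 = 977.25
L = 1016.58 / 977.25 × 100 = 104.0246
Paasche component (current-period weights):
ΣP(Year 2)Q(Year 2) = 4.85×41 + 2.40×80 + 33.98×6 + 5.77×37 + 1.67×187 = 198.85 + 192 + 203.88 + 213.49 + 312.29 = 1120.51
ΣP(Year 2)Q(Year 1) = 4.85×35 + 2.40×72 + 33.98×7 + 5.77×35 + 1.67×167 = 169.75 + 172.8 + 237.86 + 201.95 + 278.89 = 1061.25
P = 1120.51 / 1061.25 × 100 = 105.5840
Fisher = √(L × P) = √(104.0246 × 105.5840) = 104.8014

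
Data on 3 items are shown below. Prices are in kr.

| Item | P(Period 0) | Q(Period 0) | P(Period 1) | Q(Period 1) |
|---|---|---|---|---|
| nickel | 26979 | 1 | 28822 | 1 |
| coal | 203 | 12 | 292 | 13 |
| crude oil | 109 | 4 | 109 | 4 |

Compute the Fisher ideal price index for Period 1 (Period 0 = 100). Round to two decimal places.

Laspeyres component (base-period weights):
ΣP(Period 1)Q(Period 0) = 28822×1 + 292×12 + 109×4 = 28822 + 3504 + 436 = 32762
ΣP(Period 0)Q(Period 0) = 26979×1 + 203×12 + 109×4 = 26979 + 2436 + 436 = 29851
L = 32762 / 29851 × 100 = 109.7518
Paasche component (current-period weights):
ΣP(Period 1)Q(Period 1) = 28822×1 + 292×13 + 109×4 = 28822 + 3796 + 436 = 33054
ΣP(Period 0)Q(Period 1) = 26979×1 + 203×13 + 109×4 = 26979 + 2639 + 436 = 30054
P = 33054 / 30054 × 100 = 109.9820
Fisher = √(L × P) = √(109.7518 × 109.9820) = 109.8668

109.87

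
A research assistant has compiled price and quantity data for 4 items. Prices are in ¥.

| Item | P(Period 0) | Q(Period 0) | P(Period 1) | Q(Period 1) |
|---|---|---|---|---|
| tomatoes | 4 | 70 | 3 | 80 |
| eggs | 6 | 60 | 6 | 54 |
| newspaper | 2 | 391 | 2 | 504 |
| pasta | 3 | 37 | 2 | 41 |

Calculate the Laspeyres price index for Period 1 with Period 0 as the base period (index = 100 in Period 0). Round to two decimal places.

Laspeyres price index uses base-period quantities as weights.
ΣP(Period 1)·Q(Period 0) = 3×70 + 6×60 + 2×391 + 2×37 = 210 + 360 + 782 + 74 = 1426
ΣP(Period 0)·Q(Period 0) = 4×70 + 6×60 + 2×391 + 3×37 = 280 + 360 + 782 + 111 = 1533
Index = 1426 / 1533 × 100 = 93.0202

93.02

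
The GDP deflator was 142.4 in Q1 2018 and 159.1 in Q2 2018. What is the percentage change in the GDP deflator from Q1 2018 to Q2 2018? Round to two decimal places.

11.73%

Change = (159.1 − 142.4) / 142.4 × 100
       = 16.7 / 142.4 × 100 = 11.7275%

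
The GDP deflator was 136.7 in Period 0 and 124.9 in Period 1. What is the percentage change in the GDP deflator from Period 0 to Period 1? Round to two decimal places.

Change = (124.9 − 136.7) / 136.7 × 100
       = -11.8 / 136.7 × 100 = -8.6320%

-8.63%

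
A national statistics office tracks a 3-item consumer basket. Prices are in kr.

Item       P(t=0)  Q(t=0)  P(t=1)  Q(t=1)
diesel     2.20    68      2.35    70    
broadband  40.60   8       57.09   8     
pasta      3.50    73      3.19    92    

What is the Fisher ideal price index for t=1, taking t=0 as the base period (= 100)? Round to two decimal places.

115.29

Laspeyres component (base-period weights):
ΣP(t=1)Q(t=0) = 2.35×68 + 57.09×8 + 3.19×73 = 159.8 + 456.72 + 232.87 = 849.39
ΣP(t=0)Q(t=0) = 2.20×68 + 40.60×8 + 3.50×73 = 149.6 + 324.8 + 255.5 = 729.9
L = 849.39 / 729.9 × 100 = 116.3707
Paasche component (current-period weights):
ΣP(t=1)Q(t=1) = 2.35×70 + 57.09×8 + 3.19×92 = 164.5 + 456.72 + 293.48 = 914.7
ΣP(t=0)Q(t=1) = 2.20×70 + 40.60×8 + 3.50×92 = 154 + 324.8 + 322 = 800.8
P = 914.7 / 800.8 × 100 = 114.2233
Fisher = √(L × P) = √(116.3707 × 114.2233) = 115.2920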